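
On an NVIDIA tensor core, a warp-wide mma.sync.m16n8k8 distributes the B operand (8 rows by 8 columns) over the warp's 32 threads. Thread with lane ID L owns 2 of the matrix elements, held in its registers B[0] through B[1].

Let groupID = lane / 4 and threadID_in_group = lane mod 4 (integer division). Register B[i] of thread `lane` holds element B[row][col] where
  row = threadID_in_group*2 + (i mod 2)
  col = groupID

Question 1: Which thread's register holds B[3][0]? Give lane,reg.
1,1

c: 0->gid=0  r: 3->tid=1,i&1=1
L=0*4+1=1  i=1=1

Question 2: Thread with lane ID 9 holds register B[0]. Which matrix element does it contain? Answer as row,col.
2,2

9: grp=2,tig=1
[0] (1*2+0,2) = (2,2)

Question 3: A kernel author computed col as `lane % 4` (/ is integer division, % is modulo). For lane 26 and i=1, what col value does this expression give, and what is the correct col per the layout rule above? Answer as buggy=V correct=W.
buggy=2 correct=6

`lane % 4`[26,1]->2
L=26->gid=26>>2=6, tid=26&3=2
[1]->row 2·2+1=5  col gid=6
col: 2 vs 6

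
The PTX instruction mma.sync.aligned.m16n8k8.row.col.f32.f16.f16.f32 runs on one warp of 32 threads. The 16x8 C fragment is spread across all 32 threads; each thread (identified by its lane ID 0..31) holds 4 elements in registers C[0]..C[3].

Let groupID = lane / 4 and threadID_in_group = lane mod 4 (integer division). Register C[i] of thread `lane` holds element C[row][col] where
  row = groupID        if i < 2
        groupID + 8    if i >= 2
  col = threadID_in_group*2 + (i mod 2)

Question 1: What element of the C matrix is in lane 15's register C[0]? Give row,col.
3,6

lane 15⇒15/4=3, 15 mod 4=3
i=0  r:3+0⇒3  c:2·3+0⇒6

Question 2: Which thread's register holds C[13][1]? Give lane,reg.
r=13⇒gr=5,Rb=1  c=1⇒th=0,odd=1
L=5*4+0=20  i=1*2+1=3

20,3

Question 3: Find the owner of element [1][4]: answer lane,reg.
6,0

r: 1->gid=1,r8=0  c: 4->tid=2,i&1=0
L=1*4+2=6  i=0*2+0=0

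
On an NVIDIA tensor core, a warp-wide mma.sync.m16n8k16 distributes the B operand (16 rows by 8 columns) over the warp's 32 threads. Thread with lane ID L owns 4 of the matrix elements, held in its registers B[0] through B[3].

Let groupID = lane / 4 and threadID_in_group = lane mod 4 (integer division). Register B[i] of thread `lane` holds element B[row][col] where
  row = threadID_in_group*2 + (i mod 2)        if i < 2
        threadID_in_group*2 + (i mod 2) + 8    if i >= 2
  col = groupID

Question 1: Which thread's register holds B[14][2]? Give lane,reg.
c:2=>grp=2  r:14=>rB=1,tig=3,lo=0
L=2*4+3=11  i=1*2+0=2

11,2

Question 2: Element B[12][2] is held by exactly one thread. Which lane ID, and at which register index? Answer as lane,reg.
c:2=>grp=2  r:12=>rB=1,tig=2,lo=0
L=2*4+2=10  i=1*2+0=2

10,2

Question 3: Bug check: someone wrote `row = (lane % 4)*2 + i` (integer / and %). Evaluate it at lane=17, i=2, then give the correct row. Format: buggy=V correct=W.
`(lane % 4)*2 + i`[17,2]=>4
lane 17=>17/4=4, 17 mod 4=1
i=2  r:2·1+0+8=>10  c:4
row: 4 vs 10

buggy=4 correct=10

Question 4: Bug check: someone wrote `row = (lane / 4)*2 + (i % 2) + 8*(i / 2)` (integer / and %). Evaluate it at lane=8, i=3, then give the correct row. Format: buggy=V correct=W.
buggy=13 correct=9

`(lane / 4)*2 + (i % 2) + 8*(i / 2)`[8,3]→13
L=8→G=8>>2=2, T=8&3=0
[3]→row 0·2+1+8=9  col G=2
row: 13 vs 9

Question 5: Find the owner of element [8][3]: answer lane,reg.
c: 3->gid=3  r: 8->r8=1,tid=0,i&1=0
L=3*4+0=12  i=1*2+0=2

12,2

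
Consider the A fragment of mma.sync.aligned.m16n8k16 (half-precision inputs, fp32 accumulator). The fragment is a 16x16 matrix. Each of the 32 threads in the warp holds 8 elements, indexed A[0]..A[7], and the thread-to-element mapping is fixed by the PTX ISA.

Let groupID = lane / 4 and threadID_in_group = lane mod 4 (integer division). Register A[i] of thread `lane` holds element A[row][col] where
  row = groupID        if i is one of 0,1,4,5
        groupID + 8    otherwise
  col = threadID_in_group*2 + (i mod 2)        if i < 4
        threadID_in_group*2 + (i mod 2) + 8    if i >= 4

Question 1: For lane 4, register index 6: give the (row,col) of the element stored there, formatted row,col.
9,8

4: gid=1,tid=0
[6] (1+8,0*2+0+8) = (9,8)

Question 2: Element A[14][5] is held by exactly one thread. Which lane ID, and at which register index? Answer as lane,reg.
r=14→G=6,rhi=1  c=5→chi=0,T=2,p=1
L=6*4+2=26  i=0*4+1*2+1=3

26,3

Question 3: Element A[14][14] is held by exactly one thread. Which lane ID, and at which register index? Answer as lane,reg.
27,6

r=14→G=6,rhi=1  c=14→chi=1,T=3,p=0
L=6*4+3=27  i=1*4+1*2+0=6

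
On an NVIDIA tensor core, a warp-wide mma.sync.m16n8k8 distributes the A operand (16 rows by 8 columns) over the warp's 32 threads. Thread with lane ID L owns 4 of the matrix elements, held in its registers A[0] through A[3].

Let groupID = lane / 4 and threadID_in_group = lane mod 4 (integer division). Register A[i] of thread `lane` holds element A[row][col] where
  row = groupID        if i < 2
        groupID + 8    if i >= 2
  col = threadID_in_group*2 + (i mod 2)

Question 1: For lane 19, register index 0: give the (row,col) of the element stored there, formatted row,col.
4,6

lane 19->19/4=4, 19 mod 4=3
i=0  r:4+0->4  c:2·3+0->6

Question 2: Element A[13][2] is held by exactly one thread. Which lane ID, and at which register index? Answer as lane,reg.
21,2

r: 13->gid=5,r8=1  c: 2->tid=1,i&1=0
L=5*4+1=21  i=1*2+0=2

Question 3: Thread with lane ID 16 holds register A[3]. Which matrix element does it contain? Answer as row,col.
12,1

lane 16->16/4=4, 16 mod 4=0
i=3  r:4+8->12  c:2·0+1->1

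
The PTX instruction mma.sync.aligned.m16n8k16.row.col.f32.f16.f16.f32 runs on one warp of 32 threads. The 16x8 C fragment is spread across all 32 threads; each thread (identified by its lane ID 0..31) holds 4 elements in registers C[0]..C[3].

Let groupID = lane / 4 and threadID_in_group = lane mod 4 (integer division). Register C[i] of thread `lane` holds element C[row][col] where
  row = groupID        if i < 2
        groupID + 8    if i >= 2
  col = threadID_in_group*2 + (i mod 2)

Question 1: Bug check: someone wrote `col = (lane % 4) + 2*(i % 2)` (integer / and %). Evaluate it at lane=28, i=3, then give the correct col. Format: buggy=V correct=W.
`(lane % 4) + 2*(i % 2)`[28,3]→2
28: G=7,T=0
[3] (7+8,0*2+1) = (15,1)
col: 2 vs 1

buggy=2 correct=1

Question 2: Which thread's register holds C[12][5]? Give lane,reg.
18,3

r=12->g=4,rb=1  c=5->t=2,b0=1
L=4*4+2=18  i=1*2+1=3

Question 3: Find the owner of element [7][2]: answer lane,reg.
r: 7->gid=7,r8=0  c: 2->tid=1,i&1=0
L=7*4+1=29  i=0*2+0=0

29,0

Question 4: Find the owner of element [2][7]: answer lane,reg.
r=2→G=2,rhi=0  c=7→T=3,p=1
L=2*4+3=11  i=0*2+1=1

11,1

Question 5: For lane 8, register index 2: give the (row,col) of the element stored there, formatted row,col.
10,0

lane 8: gid=2 (8/4), tid=0 (8%4)
i=2: r=2+8=10, c=0*2+0=0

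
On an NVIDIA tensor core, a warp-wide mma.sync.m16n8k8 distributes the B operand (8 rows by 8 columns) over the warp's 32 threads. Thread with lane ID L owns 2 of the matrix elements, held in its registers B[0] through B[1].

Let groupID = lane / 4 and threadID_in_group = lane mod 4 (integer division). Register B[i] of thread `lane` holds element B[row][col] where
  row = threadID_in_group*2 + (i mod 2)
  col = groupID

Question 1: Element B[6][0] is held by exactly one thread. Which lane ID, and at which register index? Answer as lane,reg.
c:0=>grp=0  r:6=>tig=3,lo=0
L=0*4+3=3  i=0=0

3,0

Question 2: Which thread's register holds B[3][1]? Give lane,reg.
5,1

c=1→G=1  r=3→T=1,p=1
L=1*4+1=5  i=1=1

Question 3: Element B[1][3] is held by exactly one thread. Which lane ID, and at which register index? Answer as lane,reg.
12,1

c=3⇒gr=3  r=1⇒th=0,odd=1
L=3*4+0=12  i=1=1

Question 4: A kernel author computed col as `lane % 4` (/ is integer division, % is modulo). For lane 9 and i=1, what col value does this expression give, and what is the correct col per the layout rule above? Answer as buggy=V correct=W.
`lane % 4`[9,1]=>1
L=9=>grp=9>>2=2, tig=9&3=1
[1]=>row 1·2+1=3  col grp=2
col: 1 vs 2

buggy=1 correct=2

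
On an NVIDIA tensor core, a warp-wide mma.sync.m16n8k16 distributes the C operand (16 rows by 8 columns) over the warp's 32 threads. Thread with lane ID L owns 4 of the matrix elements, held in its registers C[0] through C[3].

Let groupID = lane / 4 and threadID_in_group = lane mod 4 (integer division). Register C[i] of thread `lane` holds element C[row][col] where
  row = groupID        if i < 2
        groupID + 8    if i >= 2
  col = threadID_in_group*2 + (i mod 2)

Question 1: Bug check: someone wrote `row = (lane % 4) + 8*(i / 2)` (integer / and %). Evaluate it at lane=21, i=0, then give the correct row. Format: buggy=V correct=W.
`(lane % 4) + 8*(i / 2)`[21,0]->1
lane 21: g=5 (21/4), t=1 (21%4)
i=0: r=5+0=5, c=1*2+0=2
row: 1 vs 5

buggy=1 correct=5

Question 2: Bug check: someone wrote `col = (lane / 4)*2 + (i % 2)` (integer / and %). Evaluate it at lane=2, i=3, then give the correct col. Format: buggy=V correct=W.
buggy=1 correct=5

`(lane / 4)*2 + (i % 2)`[2,3]=>1
lane 2=>2/4=0, 2 mod 4=2
i=3  r:0+8=>8  c:2·2+1=>5
col: 1 vs 5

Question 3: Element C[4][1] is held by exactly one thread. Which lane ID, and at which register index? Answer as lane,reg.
r=4→G=4,rhi=0  c=1→T=0,p=1
L=4*4+0=16  i=0*2+1=1

16,1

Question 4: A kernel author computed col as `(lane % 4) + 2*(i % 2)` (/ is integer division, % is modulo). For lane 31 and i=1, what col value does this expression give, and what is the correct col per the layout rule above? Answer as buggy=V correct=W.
`(lane % 4) + 2*(i % 2)`[31,1]->5
lane 31->31/4=7, 31 mod 4=3
i=1  r:7+0->7  c:2·3+1->7
col: 5 vs 7

buggy=5 correct=7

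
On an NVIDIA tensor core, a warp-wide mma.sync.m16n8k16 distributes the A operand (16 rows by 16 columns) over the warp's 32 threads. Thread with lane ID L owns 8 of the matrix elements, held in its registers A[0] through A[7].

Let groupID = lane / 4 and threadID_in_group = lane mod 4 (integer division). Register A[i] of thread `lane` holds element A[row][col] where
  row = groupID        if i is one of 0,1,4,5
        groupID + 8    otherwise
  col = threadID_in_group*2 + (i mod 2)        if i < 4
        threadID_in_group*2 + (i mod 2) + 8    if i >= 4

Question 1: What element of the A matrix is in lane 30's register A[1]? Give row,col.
30: g=7,t=2
[1] (7+0,2*2+1+0) = (7,5)

7,5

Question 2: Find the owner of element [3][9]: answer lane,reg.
12,5

r=3⇒gr=3,Rb=0  c=9⇒Cb=1,th=0,odd=1
L=3*4+0=12  i=1*4+0*2+1=5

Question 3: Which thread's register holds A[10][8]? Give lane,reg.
8,6

r=10->g=2,rb=1  c=8->cb=1,t=0,b0=0
L=2*4+0=8  i=1*4+1*2+0=6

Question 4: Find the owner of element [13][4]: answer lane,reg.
r=13→G=5,rhi=1  c=4→chi=0,T=2,p=0
L=5*4+2=22  i=0*4+1*2+0=2

22,2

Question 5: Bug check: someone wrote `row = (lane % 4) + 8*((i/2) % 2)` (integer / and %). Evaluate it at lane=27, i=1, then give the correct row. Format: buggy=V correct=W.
buggy=3 correct=6

`(lane % 4) + 8*((i/2) % 2)`[27,1]→3
lane 27→27/4=6, 27 mod 4=3
i=1  r:6+0→6  c:2·3+1+0→7
row: 3 vs 6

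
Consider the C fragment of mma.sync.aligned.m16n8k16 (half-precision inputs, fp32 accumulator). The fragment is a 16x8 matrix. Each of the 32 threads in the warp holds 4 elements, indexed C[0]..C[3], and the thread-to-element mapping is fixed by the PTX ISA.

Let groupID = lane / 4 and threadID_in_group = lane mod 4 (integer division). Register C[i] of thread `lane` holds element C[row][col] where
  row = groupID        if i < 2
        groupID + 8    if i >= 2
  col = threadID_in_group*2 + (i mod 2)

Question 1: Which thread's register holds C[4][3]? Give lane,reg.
r=4⇒gr=4,Rb=0  c=3⇒th=1,odd=1
L=4*4+1=17  i=0*2+1=1

17,1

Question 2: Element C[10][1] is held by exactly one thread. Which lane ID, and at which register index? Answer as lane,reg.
8,3

r=10→G=2,rhi=1  c=1→T=0,p=1
L=2*4+0=8  i=1*2+1=3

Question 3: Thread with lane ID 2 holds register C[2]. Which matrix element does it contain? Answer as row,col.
8,4

2: G=0,T=2
[2] (0+8,2*2+0) = (8,4)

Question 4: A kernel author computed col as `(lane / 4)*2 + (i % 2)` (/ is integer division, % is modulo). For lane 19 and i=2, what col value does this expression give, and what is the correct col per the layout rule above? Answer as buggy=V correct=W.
buggy=8 correct=6

`(lane / 4)*2 + (i % 2)`[19,2]->8
L=19->gid=19>>2=4, tid=19&3=3
[2]->row 4+8=12  col 3·2+0=6
col: 8 vs 6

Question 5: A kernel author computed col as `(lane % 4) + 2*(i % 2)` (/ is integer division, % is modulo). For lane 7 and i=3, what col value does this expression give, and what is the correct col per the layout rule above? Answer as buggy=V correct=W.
buggy=5 correct=7

`(lane % 4) + 2*(i % 2)`[7,3]⇒5
L=7⇒gr=7>>2=1, th=7&3=3
[3]⇒row 1+8=9  col 3·2+1=7
col: 5 vs 7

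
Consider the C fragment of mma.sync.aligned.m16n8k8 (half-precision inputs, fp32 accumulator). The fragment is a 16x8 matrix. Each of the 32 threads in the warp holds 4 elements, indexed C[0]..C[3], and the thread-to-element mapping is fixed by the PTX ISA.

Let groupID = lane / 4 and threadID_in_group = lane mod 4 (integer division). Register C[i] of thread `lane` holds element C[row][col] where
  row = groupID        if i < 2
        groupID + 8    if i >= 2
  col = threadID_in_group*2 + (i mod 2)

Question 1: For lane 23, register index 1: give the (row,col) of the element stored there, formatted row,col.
L=23⇒gr=23>>2=5, th=23&3=3
[1]⇒row 5+0=5  col 3·2+1=7

5,7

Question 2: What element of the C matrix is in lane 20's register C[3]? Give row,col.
lane 20->20/4=5, 20 mod 4=0
i=3  r:5+8->13  c:2·0+1->1

13,1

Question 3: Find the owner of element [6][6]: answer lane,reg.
27,0

r: 6->gid=6,r8=0  c: 6->tid=3,i&1=0
L=6*4+3=27  i=0*2+0=0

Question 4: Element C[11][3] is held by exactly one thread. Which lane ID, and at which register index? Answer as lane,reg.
13,3

r=11→G=3,rhi=1  c=3→T=1,p=1
L=3*4+1=13  i=1*2+1=3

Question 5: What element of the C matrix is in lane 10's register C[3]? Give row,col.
L=10->g=10>>2=2, t=10&3=2
[3]->row 2+8=10  col 2·2+1=5

10,5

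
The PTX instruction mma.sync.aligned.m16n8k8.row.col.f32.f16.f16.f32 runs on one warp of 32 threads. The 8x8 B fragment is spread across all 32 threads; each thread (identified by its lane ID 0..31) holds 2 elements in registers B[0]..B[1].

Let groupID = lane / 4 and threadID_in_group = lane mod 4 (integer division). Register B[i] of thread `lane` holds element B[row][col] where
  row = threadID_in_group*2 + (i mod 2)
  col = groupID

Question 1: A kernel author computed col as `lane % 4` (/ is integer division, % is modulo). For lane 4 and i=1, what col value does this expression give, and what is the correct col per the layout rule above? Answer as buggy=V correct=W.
buggy=0 correct=1

`lane % 4`[4,1]→0
4: G=1,T=0
[1] (0*2+1,1) = (1,1)
col: 0 vs 1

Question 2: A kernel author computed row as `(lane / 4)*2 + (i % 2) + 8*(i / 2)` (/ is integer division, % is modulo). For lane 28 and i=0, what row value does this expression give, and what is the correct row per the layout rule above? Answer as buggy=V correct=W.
`(lane / 4)*2 + (i % 2) + 8*(i / 2)`[28,0]=>14
L=28=>grp=28>>2=7, tig=28&3=0
[0]=>row 0·2+0=0  col grp=7
row: 14 vs 0

buggy=14 correct=0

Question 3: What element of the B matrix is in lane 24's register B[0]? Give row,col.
0,6

24: G=6,T=0
[0] (0*2+0,6) = (0,6)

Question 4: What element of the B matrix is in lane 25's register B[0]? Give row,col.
2,6

25: gid=6,tid=1
[0] (1*2+0,6) = (2,6)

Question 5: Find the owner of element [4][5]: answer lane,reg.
c=5⇒gr=5  r=4⇒th=2,odd=0
L=5*4+2=22  i=0=0

22,0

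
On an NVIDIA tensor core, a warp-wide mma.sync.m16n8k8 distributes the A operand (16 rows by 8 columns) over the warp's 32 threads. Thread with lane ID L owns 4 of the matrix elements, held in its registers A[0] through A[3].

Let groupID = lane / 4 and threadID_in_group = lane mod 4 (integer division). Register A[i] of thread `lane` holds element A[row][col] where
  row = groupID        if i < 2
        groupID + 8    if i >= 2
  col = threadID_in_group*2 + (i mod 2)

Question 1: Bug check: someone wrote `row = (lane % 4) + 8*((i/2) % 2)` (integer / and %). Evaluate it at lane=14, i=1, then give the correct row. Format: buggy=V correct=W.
`(lane % 4) + 8*((i/2) % 2)`[14,1]→2
L=14→G=14>>2=3, T=14&3=2
[1]→row 3+0=3  col 2·2+1=5
row: 2 vs 3

buggy=2 correct=3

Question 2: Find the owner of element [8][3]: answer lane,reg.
1,3

r=8⇒gr=0,Rb=1  c=3⇒th=1,odd=1
L=0*4+1=1  i=1*2+1=3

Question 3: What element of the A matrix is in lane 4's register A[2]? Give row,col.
4: grp=1,tig=0
[2] (1+8,0*2+0) = (9,0)

9,0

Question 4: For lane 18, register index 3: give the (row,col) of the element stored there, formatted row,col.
12,5

18: gid=4,tid=2
[3] (4+8,2*2+1) = (12,5)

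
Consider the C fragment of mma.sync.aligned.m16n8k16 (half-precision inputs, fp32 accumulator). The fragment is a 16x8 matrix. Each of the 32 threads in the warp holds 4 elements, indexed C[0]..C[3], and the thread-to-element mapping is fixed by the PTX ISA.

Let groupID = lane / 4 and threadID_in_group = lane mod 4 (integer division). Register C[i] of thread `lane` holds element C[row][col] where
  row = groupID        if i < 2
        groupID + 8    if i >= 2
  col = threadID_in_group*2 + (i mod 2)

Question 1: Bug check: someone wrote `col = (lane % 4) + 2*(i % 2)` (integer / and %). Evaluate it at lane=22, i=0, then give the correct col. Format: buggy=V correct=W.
`(lane % 4) + 2*(i % 2)`[22,0]->2
lane 22: gid=5 (22/4), tid=2 (22%4)
i=0: r=5+0=5, c=2*2+0=4
col: 2 vs 4

buggy=2 correct=4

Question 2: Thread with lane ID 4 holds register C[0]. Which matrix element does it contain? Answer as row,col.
1,0

lane 4⇒4/4=1, 4 mod 4=0
i=0  r:1+0⇒1  c:2·0+0⇒0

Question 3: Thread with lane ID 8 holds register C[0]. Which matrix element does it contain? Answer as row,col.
L=8->gid=8>>2=2, tid=8&3=0
[0]->row 2+0=2  col 0·2+0=0

2,0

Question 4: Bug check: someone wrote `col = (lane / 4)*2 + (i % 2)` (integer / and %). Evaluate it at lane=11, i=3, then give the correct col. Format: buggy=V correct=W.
buggy=5 correct=7

`(lane / 4)*2 + (i % 2)`[11,3]=>5
L=11=>grp=11>>2=2, tig=11&3=3
[3]=>row 2+8=10  col 3·2+1=7
col: 5 vs 7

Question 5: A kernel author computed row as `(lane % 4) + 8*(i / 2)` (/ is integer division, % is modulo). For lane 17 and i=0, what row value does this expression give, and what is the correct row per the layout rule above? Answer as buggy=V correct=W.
buggy=1 correct=4

`(lane % 4) + 8*(i / 2)`[17,0]⇒1
lane 17⇒17/4=4, 17 mod 4=1
i=0  r:4+0⇒4  c:2·1+0⇒2
row: 1 vs 4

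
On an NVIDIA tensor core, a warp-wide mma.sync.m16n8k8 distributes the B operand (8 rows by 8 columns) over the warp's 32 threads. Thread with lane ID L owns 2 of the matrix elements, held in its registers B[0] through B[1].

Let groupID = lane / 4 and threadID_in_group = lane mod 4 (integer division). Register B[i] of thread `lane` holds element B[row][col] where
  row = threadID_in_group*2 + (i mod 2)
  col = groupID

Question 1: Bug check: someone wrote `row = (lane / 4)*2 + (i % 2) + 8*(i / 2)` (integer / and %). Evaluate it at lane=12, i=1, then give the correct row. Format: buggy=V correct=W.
buggy=7 correct=1

`(lane / 4)*2 + (i % 2) + 8*(i / 2)`[12,1]->7
lane 12: g=3 (12/4), t=0 (12%4)
i=1: r=0*2+1=1, c=g=3
row: 7 vs 1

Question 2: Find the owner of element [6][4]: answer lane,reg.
c=4⇒gr=4  r=6⇒th=3,odd=0
L=4*4+3=19  i=0=0

19,0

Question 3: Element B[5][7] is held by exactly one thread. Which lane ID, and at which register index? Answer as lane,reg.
30,1

c=7⇒gr=7  r=5⇒th=2,odd=1
L=7*4+2=30  i=1=1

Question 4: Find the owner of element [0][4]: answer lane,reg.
c=4->g=4  r=0->t=0,b0=0
L=4*4+0=16  i=0=0

16,0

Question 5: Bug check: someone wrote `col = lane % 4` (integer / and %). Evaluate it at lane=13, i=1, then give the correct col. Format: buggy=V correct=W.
buggy=1 correct=3

`lane % 4`[13,1]=>1
lane 13: grp=3 (13/4), tig=1 (13%4)
i=1: r=1*2+1=3, c=grp=3
col: 1 vs 3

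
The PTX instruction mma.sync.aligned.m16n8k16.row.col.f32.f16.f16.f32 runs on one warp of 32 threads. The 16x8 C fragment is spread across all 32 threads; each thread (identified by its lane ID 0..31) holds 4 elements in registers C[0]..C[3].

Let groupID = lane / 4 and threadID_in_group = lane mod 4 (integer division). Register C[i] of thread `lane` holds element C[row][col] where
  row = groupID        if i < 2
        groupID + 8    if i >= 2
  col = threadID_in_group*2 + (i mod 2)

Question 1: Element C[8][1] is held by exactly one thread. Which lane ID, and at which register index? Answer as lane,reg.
r: 8->gid=0,r8=1  c: 1->tid=0,i&1=1
L=0*4+0=0  i=1*2+1=3

0,3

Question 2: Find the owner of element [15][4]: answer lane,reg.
30,2

r=15→G=7,rhi=1  c=4→T=2,p=0
L=7*4+2=30  i=1*2+0=2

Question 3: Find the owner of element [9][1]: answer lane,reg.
r=9→G=1,rhi=1  c=1→T=0,p=1
L=1*4+0=4  i=1*2+1=3

4,3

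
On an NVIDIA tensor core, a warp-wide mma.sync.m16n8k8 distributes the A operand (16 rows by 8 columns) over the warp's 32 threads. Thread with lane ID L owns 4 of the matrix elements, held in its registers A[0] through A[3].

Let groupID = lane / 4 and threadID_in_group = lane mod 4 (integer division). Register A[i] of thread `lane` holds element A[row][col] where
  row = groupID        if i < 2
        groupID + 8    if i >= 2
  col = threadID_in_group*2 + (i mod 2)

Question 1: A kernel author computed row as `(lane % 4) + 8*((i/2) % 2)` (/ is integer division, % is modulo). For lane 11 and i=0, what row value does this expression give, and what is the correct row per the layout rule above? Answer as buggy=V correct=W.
`(lane % 4) + 8*((i/2) % 2)`[11,0]->3
lane 11->11/4=2, 11 mod 4=3
i=0  r:2+0->2  c:2·3+0->6
row: 3 vs 2

buggy=3 correct=2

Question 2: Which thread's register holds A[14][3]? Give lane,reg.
25,3

r=14⇒gr=6,Rb=1  c=3⇒th=1,odd=1
L=6*4+1=25  i=1*2+1=3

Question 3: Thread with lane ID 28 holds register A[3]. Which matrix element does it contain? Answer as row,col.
15,1

lane 28->28/4=7, 28 mod 4=0
i=3  r:7+8->15  c:2·0+1->1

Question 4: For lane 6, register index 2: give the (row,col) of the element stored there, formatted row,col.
lane 6->6/4=1, 6 mod 4=2
i=2  r:1+8->9  c:2·2+0->4

9,4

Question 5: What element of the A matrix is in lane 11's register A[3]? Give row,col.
10,7

11: G=2,T=3
[3] (2+8,3*2+1) = (10,7)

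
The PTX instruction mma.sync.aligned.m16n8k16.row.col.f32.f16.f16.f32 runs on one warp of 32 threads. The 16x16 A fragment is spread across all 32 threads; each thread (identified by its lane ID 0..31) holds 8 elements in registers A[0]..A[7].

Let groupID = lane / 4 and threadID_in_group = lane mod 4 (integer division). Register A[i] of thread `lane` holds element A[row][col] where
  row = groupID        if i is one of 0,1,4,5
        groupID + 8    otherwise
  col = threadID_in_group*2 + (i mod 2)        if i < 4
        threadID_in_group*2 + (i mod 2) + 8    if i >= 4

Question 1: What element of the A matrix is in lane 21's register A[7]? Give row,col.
13,11

L=21->g=21>>2=5, t=21&3=1
[7]->row 5+8=13  col 1·2+1+8=11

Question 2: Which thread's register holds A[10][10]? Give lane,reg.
r:10=>grp=2,rB=1  c:10=>cB=1,tig=1,lo=0
L=2*4+1=9  i=1*4+1*2+0=6

9,6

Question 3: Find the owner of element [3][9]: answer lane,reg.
r=3⇒gr=3,Rb=0  c=9⇒Cb=1,th=0,odd=1
L=3*4+0=12  i=1*4+0*2+1=5

12,5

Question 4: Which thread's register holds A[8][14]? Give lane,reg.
r=8→G=0,rhi=1  c=14→chi=1,T=3,p=0
L=0*4+3=3  i=1*4+1*2+0=6

3,6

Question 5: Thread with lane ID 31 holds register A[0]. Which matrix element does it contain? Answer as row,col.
L=31→G=31>>2=7, T=31&3=3
[0]→row 7+0=7  col 3·2+0+0=6

7,6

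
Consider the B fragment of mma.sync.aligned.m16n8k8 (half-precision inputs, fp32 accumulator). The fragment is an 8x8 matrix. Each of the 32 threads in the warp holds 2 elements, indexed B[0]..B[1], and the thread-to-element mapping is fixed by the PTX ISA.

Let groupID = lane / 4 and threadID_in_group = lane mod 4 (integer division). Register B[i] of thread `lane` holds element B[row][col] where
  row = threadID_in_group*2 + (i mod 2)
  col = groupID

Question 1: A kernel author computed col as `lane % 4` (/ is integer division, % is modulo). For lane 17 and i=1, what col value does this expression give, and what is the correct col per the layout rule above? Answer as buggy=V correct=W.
buggy=1 correct=4

`lane % 4`[17,1]->1
L=17->gid=17>>2=4, tid=17&3=1
[1]->row 1·2+1=3  col gid=4
col: 1 vs 4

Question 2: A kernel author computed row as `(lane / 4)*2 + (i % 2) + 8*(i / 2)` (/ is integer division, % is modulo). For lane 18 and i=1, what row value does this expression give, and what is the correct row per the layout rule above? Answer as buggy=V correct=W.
`(lane / 4)*2 + (i % 2) + 8*(i / 2)`[18,1]=>9
lane 18=>18/4=4, 18 mod 4=2
i=1  r:2·2+1=>5  c:4
row: 9 vs 5

buggy=9 correct=5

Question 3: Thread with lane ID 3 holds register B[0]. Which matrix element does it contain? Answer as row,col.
6,0

lane 3=>3/4=0, 3 mod 4=3
i=0  r:2·3+0=>6  c:0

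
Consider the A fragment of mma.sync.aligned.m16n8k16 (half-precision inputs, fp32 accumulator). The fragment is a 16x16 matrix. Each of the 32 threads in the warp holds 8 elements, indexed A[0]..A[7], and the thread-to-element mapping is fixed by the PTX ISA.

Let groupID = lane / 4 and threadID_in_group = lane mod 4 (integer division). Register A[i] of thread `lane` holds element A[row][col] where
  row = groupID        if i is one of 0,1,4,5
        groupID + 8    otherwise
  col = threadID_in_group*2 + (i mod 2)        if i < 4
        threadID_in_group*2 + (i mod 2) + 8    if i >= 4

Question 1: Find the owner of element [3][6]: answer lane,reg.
r=3→G=3,rhi=0  c=6→chi=0,T=3,p=0
L=3*4+3=15  i=0*4+0*2+0=0

15,0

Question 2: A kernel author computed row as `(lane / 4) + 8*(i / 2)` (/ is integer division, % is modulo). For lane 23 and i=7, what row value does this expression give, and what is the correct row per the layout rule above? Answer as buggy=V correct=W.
buggy=29 correct=13

`(lane / 4) + 8*(i / 2)`[23,7]->29
lane 23: gid=5 (23/4), tid=3 (23%4)
i=7: r=5+8=13, c=3*2+1+8=15
row: 29 vs 13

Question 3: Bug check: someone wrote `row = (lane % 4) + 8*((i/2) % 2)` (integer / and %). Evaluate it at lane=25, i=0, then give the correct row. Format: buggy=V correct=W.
buggy=1 correct=6

`(lane % 4) + 8*((i/2) % 2)`[25,0]→1
lane 25→25/4=6, 25 mod 4=1
i=0  r:6+0→6  c:2·1+0+0→2
row: 1 vs 6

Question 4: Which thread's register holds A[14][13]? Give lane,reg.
r=14->g=6,rb=1  c=13->cb=1,t=2,b0=1
L=6*4+2=26  i=1*4+1*2+1=7

26,7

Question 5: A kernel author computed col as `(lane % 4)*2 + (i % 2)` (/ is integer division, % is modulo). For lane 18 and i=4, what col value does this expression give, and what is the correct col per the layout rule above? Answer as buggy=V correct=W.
buggy=4 correct=12

`(lane % 4)*2 + (i % 2)`[18,4]⇒4
lane 18⇒18/4=4, 18 mod 4=2
i=4  r:4+0⇒4  c:2·2+0+8⇒12
col: 4 vs 12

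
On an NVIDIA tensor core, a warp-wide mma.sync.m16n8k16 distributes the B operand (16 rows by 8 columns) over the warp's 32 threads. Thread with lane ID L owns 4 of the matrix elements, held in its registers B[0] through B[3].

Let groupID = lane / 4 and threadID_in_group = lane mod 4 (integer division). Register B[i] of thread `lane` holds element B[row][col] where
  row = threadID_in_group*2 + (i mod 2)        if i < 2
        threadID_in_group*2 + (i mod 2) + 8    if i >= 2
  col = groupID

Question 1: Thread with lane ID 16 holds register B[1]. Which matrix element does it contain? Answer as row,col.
lane 16->16/4=4, 16 mod 4=0
i=1  r:2·0+1+0->1  c:4

1,4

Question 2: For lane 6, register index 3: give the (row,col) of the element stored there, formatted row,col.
lane 6→6/4=1, 6 mod 4=2
i=3  r:2·2+1+8→13  c:1

13,1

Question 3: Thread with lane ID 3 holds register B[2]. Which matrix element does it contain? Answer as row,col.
L=3->gid=3>>2=0, tid=3&3=3
[2]->row 3·2+0+8=14  col gid=0

14,0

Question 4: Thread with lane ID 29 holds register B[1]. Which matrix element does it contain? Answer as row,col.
3,7

lane 29: grp=7 (29/4), tig=1 (29%4)
i=1: r=1*2+1+0=3, c=grp=7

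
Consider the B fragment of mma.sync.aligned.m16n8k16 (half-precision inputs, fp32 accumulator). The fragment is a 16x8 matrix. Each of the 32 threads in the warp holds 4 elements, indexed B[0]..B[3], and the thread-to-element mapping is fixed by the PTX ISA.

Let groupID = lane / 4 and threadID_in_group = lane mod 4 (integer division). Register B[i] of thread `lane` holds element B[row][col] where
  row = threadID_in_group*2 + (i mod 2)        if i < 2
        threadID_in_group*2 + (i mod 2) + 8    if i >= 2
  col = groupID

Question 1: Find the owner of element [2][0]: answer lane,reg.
1,0

c=0->g=0  r=2->rb=0,t=1,b0=0
L=0*4+1=1  i=0*2+0=0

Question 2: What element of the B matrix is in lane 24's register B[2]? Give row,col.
lane 24: grp=6 (24/4), tig=0 (24%4)
i=2: r=0*2+0+8=8, c=grp=6

8,6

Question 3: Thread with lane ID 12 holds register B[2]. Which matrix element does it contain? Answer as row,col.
lane 12⇒12/4=3, 12 mod 4=0
i=2  r:2·0+0+8⇒8  c:3

8,3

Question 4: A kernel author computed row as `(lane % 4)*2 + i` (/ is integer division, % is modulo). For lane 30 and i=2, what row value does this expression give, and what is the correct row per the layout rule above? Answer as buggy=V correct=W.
buggy=6 correct=12

`(lane % 4)*2 + i`[30,2]→6
lane 30→30/4=7, 30 mod 4=2
i=2  r:2·2+0+8→12  c:7
row: 6 vs 12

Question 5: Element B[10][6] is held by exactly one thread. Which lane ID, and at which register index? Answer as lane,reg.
c=6→G=6  r=10→rhi=1,T=1,p=0
L=6*4+1=25  i=1*2+0=2

25,2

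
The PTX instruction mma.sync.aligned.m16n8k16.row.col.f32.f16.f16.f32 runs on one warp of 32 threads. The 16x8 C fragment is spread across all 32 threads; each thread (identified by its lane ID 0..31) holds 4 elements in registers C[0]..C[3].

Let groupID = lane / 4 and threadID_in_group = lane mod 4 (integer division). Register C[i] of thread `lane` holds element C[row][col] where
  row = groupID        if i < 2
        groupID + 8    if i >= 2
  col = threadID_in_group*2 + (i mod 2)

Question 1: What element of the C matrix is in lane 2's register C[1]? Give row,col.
0,5

lane 2: grp=0 (2/4), tig=2 (2%4)
i=1: r=0+0=0, c=2*2+1=5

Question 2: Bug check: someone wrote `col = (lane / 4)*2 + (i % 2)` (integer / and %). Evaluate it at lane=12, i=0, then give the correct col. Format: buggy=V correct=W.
buggy=6 correct=0

`(lane / 4)*2 + (i % 2)`[12,0]->6
12: gid=3,tid=0
[0] (3+0,0*2+0) = (3,0)
col: 6 vs 0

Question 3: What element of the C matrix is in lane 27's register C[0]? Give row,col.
lane 27->27/4=6, 27 mod 4=3
i=0  r:6+0->6  c:2·3+0->6

6,6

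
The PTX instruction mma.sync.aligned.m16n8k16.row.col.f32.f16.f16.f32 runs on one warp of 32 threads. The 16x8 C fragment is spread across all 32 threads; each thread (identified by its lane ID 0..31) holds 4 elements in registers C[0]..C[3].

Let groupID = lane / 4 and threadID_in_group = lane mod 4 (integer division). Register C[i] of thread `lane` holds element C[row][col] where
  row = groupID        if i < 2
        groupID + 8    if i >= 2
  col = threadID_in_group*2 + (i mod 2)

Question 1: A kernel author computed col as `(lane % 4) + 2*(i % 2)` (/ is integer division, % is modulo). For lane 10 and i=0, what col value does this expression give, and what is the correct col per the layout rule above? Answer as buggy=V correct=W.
`(lane % 4) + 2*(i % 2)`[10,0]->2
lane 10->10/4=2, 10 mod 4=2
i=0  r:2+0->2  c:2·2+0->4
col: 2 vs 4

buggy=2 correct=4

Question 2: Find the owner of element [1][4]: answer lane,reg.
6,0

r: 1->gid=1,r8=0  c: 4->tid=2,i&1=0
L=1*4+2=6  i=0*2+0=0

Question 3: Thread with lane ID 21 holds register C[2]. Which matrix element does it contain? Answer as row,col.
lane 21: G=5 (21/4), T=1 (21%4)
i=2: r=5+8=13, c=1*2+0=2

13,2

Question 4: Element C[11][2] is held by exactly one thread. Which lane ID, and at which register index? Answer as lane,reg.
13,2

r=11⇒gr=3,Rb=1  c=2⇒th=1,odd=0
L=3*4+1=13  i=1*2+0=2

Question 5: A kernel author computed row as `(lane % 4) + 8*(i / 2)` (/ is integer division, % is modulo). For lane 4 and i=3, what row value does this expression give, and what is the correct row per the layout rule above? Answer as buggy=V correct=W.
`(lane % 4) + 8*(i / 2)`[4,3]->8
L=4->g=4>>2=1, t=4&3=0
[3]->row 1+8=9  col 0·2+1=1
row: 8 vs 9

buggy=8 correct=9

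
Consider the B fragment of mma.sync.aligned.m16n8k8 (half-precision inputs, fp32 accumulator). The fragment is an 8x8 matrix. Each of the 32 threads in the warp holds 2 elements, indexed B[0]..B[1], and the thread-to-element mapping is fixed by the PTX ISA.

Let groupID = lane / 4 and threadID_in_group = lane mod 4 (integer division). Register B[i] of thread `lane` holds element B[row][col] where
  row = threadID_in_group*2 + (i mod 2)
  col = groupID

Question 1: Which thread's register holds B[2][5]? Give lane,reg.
21,0

c=5⇒gr=5  r=2⇒th=1,odd=0
L=5*4+1=21  i=0=0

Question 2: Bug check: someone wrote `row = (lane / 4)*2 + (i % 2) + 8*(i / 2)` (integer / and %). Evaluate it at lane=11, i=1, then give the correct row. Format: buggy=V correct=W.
buggy=5 correct=7

`(lane / 4)*2 + (i % 2) + 8*(i / 2)`[11,1]⇒5
lane 11: gr=2 (11/4), th=3 (11%4)
i=1: r=3*2+1=7, c=gr=2
row: 5 vs 7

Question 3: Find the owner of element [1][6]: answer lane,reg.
c=6⇒gr=6  r=1⇒th=0,odd=1
L=6*4+0=24  i=1=1

24,1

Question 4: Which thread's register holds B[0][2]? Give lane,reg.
8,0

c=2→G=2  r=0→T=0,p=0
L=2*4+0=8  i=0=0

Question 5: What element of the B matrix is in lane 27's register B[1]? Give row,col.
7,6

lane 27: grp=6 (27/4), tig=3 (27%4)
i=1: r=3*2+1=7, c=grp=6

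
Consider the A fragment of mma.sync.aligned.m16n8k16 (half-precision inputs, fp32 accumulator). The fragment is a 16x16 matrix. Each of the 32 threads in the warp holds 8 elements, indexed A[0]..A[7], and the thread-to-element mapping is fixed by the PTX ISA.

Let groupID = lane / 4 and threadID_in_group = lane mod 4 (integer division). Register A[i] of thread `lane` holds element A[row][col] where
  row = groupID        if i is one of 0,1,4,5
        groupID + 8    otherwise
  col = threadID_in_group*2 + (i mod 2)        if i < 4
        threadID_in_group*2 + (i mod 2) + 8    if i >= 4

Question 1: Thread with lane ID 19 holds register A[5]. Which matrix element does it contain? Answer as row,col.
lane 19->19/4=4, 19 mod 4=3
i=5  r:4+0->4  c:2·3+1+8->15

4,15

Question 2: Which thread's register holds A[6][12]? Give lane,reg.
26,4

r: 6->gid=6,r8=0  c: 12->c8=1,tid=2,i&1=0
L=6*4+2=26  i=1*4+0*2+0=4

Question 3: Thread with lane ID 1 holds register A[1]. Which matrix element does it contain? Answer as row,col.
0,3

lane 1⇒1/4=0, 1 mod 4=1
i=1  r:0+0⇒0  c:2·1+1+0⇒3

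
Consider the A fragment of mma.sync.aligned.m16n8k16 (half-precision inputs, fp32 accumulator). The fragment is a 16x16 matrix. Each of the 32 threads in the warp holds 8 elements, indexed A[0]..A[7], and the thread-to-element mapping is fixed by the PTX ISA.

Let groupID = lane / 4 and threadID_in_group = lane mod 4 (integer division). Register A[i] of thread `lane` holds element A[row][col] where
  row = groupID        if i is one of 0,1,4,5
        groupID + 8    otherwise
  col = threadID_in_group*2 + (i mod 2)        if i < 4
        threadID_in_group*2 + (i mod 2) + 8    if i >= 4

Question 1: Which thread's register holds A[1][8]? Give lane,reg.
r=1⇒gr=1,Rb=0  c=8⇒Cb=1,th=0,odd=0
L=1*4+0=4  i=1*4+0*2+0=4

4,4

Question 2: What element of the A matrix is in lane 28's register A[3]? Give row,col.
lane 28⇒28/4=7, 28 mod 4=0
i=3  r:7+8⇒15  c:2·0+1+0⇒1

15,1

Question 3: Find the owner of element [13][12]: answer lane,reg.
r: 13->gid=5,r8=1  c: 12->c8=1,tid=2,i&1=0
L=5*4+2=22  i=1*4+1*2+0=6

22,6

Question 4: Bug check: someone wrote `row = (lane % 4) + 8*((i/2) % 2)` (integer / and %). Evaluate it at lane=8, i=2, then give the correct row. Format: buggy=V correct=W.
buggy=8 correct=10

`(lane % 4) + 8*((i/2) % 2)`[8,2]->8
8: gid=2,tid=0
[2] (2+8,0*2+0+0) = (10,0)
row: 8 vs 10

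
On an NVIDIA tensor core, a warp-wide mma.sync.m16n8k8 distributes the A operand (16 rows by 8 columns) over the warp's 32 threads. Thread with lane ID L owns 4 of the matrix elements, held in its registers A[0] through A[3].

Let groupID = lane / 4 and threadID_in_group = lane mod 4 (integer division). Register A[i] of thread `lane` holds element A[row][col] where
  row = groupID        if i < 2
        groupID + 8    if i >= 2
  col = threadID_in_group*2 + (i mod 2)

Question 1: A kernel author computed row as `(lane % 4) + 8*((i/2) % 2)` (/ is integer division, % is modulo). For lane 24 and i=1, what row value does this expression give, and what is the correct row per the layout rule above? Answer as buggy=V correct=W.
buggy=0 correct=6

`(lane % 4) + 8*((i/2) % 2)`[24,1]→0
lane 24: G=6 (24/4), T=0 (24%4)
i=1: r=6+0=6, c=0*2+1=1
row: 0 vs 6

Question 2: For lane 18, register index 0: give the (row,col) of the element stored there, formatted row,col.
4,4

18: gr=4,th=2
[0] (4+0,2*2+0) = (4,4)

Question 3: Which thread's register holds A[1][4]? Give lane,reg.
r: 1->gid=1,r8=0  c: 4->tid=2,i&1=0
L=1*4+2=6  i=0*2+0=0

6,0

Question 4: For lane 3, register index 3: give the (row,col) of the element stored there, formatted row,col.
8,7

3: G=0,T=3
[3] (0+8,3*2+1) = (8,7)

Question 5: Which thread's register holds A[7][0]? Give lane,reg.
28,0

r=7⇒gr=7,Rb=0  c=0⇒th=0,odd=0
L=7*4+0=28  i=0*2+0=0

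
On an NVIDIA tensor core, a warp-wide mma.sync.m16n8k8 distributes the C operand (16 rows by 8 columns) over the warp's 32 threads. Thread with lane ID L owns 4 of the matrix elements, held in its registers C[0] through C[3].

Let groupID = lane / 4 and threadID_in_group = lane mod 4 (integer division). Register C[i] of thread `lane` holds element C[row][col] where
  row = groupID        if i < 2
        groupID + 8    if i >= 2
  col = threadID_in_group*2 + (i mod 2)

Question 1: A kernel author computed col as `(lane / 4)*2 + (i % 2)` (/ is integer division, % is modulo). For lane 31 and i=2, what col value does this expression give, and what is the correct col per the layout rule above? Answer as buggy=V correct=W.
buggy=14 correct=6

`(lane / 4)*2 + (i % 2)`[31,2]=>14
31: grp=7,tig=3
[2] (7+8,3*2+0) = (15,6)
col: 14 vs 6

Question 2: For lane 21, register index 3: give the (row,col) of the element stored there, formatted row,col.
lane 21: gr=5 (21/4), th=1 (21%4)
i=3: r=5+8=13, c=1*2+1=3

13,3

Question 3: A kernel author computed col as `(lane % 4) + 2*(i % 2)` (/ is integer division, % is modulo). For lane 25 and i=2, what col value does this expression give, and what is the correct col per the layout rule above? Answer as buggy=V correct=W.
buggy=1 correct=2

`(lane % 4) + 2*(i % 2)`[25,2]->1
lane 25->25/4=6, 25 mod 4=1
i=2  r:6+8->14  c:2·1+0->2
col: 1 vs 2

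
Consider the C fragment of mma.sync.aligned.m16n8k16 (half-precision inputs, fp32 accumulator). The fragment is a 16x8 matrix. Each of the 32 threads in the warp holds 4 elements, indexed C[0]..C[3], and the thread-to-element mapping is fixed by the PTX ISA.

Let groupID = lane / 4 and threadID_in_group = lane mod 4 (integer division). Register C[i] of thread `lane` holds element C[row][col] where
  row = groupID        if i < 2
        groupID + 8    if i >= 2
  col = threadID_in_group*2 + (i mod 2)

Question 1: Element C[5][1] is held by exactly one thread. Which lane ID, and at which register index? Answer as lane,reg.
20,1

r: 5->gid=5,r8=0  c: 1->tid=0,i&1=1
L=5*4+0=20  i=0*2+1=1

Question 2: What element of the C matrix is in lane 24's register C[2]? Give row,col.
14,0

lane 24: G=6 (24/4), T=0 (24%4)
i=2: r=6+8=14, c=0*2+0=0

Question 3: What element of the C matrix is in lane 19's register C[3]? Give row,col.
lane 19->19/4=4, 19 mod 4=3
i=3  r:4+8->12  c:2·3+1->7

12,7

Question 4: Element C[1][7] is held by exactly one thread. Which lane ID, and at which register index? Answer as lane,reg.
r=1->g=1,rb=0  c=7->t=3,b0=1
L=1*4+3=7  i=0*2+1=1

7,1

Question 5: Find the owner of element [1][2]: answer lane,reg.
r=1→G=1,rhi=0  c=2→T=1,p=0
L=1*4+1=5  i=0*2+0=0

5,0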